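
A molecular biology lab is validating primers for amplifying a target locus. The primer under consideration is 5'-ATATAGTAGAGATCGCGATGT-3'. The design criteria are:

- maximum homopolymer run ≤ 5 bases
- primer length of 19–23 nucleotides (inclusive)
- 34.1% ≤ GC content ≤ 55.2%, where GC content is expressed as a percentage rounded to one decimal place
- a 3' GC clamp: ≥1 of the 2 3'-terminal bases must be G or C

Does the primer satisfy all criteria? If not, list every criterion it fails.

Base counts: A=7, T=6, G=6, C=2 (length 21).
homopolymer run: longest run = 1 ✓
length: length 21 ✓
GC content: GC 8/21 = 38.1% ✓
GC clamp: 3' end GT has 1 G/C ✓

Meets all criteria.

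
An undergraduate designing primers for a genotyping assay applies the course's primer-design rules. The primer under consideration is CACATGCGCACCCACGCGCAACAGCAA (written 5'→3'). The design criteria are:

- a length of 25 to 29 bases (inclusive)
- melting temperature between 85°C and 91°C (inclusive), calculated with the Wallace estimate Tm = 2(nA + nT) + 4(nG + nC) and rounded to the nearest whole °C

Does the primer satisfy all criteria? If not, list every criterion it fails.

Meets all criteria.

Base counts: A=9, T=1, G=5, C=12 (length 27).
length: length 27 ✓
Tm: Tm = 2·10 + 4·17 = 88°C ✓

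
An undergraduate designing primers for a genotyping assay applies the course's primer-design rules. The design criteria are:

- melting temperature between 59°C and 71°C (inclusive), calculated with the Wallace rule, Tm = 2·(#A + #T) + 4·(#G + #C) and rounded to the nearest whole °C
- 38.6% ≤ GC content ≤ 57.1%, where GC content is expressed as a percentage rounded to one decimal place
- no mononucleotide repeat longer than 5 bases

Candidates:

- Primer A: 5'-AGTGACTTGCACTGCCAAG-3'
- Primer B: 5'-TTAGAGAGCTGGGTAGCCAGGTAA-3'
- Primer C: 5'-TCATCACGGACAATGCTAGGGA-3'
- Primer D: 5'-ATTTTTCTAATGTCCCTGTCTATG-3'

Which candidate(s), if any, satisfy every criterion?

Primer A (19 nt, A=5 T=4 G=5 C=5): Tm = 2·9 + 4·10 = 58°C, outside 59–71°C ✗; GC 10/19 = 52.6% ✓; longest run = 2 ✓ — fails.
Primer B (24 nt, A=7 T=5 G=9 C=3): Tm = 2·12 + 4·12 = 72°C, outside 59–71°C ✗; GC 12/24 = 50.0% ✓; longest run = 3 ✓ — fails.
Primer C (22 nt, A=7 T=4 G=6 C=5): Tm = 2·11 + 4·11 = 66°C ✓; GC 11/22 = 50.0% ✓; longest run = 3 ✓ — passes.
Primer D (24 nt, A=4 T=12 G=3 C=5): Tm = 2·16 + 4·8 = 64°C ✓; GC 8/24 = 33.3%, outside 38.6–57.1% ✗; longest run = 5 ✓ — fails.

Primer C only.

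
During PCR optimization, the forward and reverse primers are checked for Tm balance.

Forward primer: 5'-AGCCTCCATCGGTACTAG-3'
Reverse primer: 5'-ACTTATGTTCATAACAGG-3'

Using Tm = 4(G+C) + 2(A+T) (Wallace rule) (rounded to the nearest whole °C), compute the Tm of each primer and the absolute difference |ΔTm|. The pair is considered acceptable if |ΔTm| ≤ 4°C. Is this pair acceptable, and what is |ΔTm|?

|ΔTm| = 8°C; the pair is not acceptable.

Forward: A=4 T=4 G=4 C=6 → Tm = 2·8 + 4·10 = 56°C.
Reverse: A=6 T=6 G=3 C=3 → Tm = 2·12 + 4·6 = 48°C.
|ΔTm| = |56 − 48| = 8°C, > 4°C.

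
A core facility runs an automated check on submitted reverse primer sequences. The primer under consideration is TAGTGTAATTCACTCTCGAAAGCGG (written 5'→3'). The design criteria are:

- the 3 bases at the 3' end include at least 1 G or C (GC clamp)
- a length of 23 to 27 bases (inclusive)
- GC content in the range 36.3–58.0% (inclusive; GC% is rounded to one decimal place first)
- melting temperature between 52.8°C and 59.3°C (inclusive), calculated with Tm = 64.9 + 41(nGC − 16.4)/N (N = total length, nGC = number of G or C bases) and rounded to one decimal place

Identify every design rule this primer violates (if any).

Meets all criteria.

Base counts: A=7, T=7, G=6, C=5 (length 25).
GC clamp: 3' end CGG has 3 G/C ✓
length: length 25 ✓
GC content: GC 11/25 = 44.0% ✓
Tm: Tm = 64.9 + 41·(11 − 16.4)/25 = 56.0°C ✓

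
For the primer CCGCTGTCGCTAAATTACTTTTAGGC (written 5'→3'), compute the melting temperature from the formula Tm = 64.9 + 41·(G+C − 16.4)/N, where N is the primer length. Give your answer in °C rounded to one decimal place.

58.0°C

Base counts: A=5, T=9, G=5, C=7; G+C = 12, N = 26.
Tm = 64.9 + 41·(12 − 16.4)/26 = 64.9 + -180.40/26 = 58.0°C.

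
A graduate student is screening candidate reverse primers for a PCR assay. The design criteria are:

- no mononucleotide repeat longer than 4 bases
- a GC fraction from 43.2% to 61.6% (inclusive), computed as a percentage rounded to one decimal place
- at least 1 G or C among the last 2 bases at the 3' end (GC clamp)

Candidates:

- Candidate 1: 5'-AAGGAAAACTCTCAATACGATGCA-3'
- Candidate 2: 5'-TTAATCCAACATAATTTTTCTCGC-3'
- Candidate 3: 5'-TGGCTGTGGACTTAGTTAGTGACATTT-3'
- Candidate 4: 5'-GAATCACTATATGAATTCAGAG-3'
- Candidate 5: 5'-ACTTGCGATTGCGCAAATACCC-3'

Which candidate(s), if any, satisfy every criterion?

Candidate 5 only.

Candidate 1 (24 nt, A=11 T=4 G=4 C=5): longest run = 4 ✓; GC 9/24 = 37.5%, outside 43.2–61.6% ✗; 3' end CA has 1 G/C ✓ — fails.
Candidate 2 (24 nt, A=7 T=10 G=1 C=6): longest run = 5, exceeds 4 ✗; GC 7/24 = 29.2%, outside 43.2–61.6% ✗; 3' end GC has 2 G/C ✓ — fails.
Candidate 3 (27 nt, A=5 T=11 G=8 C=3): longest run = 3 ✓; GC 11/27 = 40.7%, outside 43.2–61.6% ✗; 3' end TT has 0 G/C, need ≥1 ✗ — fails.
Candidate 4 (22 nt, A=9 T=6 G=4 C=3): longest run = 2 ✓; GC 7/22 = 31.8%, outside 43.2–61.6% ✗; 3' end AG has 1 G/C ✓ — fails.
Candidate 5 (22 nt, A=6 T=5 G=4 C=7): longest run = 3 ✓; GC 11/22 = 50.0% ✓; 3' end CC has 2 G/C ✓ — passes.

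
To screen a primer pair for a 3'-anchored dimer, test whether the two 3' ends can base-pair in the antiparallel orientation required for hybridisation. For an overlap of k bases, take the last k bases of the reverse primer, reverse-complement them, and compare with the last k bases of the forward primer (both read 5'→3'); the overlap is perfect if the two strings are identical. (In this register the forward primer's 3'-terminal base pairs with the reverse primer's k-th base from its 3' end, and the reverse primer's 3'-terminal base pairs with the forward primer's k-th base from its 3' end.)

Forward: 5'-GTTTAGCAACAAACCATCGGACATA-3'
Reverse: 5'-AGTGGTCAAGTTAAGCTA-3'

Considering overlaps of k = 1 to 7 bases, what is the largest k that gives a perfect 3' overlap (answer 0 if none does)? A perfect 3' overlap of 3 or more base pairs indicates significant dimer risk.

Longest perfect overlap: 2 complementary base pairs; below the dimer-risk threshold (threshold 3).

Last 7 bases (5'→3') — forward …GGACATA, reverse …TAAGCTA.
Reverse complement of the reverse primer's last 7 bases: TAGCTTA; its first k bases are the reverse complement of the reverse primer's last k bases, so a perfect k-base overlap needs the forward primer's last k bases to equal them.
Comparing (forward last k vs required): k=1: A vs T ✗; k=2: TA vs TA ✓; k=3: ATA vs TAG ✗; k=4: CATA vs TAGC ✗; k=5: ACATA vs TAGCT ✗; k=6: GACATA vs TAGCTT ✗; k=7: GGACATA vs TAGCTTA ✗.
Only k = 2 is perfect, so the longest perfect 3' overlap is 2.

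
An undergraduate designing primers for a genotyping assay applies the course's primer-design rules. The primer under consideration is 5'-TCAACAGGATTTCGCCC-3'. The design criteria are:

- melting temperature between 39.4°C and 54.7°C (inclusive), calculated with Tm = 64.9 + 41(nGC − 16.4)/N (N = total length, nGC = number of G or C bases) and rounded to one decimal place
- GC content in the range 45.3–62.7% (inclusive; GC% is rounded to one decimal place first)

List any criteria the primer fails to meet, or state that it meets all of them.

Base counts: A=4, T=4, G=3, C=6 (length 17).
Tm: Tm = 64.9 + 41·(9 − 16.4)/17 = 47.1°C ✓
GC content: GC 9/17 = 52.9% ✓

Meets all criteria.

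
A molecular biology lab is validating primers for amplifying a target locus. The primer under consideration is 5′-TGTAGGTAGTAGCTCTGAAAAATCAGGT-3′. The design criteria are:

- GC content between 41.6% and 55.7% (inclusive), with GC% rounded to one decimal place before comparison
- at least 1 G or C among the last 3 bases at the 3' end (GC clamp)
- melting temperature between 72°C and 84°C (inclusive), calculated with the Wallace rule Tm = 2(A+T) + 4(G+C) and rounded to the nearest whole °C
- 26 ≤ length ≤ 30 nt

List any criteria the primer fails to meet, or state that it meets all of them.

Fails: GC content.

Base counts: A=9, T=8, G=8, C=3 (length 28).
GC content: GC 11/28 = 39.3%, outside 41.6–55.7% ✗
GC clamp: 3' end GGT has 2 G/C ✓
Tm: Tm = 2·17 + 4·11 = 78°C ✓
length: length 28 ✓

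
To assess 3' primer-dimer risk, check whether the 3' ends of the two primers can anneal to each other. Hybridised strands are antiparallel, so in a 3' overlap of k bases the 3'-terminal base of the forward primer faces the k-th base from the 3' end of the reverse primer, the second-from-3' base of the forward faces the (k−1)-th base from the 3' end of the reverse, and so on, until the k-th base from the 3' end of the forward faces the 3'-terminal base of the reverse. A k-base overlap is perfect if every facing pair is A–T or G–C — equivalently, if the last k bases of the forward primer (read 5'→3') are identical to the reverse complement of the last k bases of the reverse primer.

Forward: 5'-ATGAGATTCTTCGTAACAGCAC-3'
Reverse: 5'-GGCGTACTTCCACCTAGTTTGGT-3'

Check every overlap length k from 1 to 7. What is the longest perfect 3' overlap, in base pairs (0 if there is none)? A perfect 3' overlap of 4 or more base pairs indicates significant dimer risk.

Longest perfect overlap: 2 complementary base pairs; below the dimer-risk threshold (threshold 4).

Last 7 bases (5'→3') — forward …ACAGCAC, reverse …GTTTGGT.
Reverse complement of the reverse primer's last 7 bases: ACCAAAC; its first k bases are the reverse complement of the reverse primer's last k bases, so a perfect k-base overlap needs the forward primer's last k bases to equal them.
Comparing (forward last k vs required): k=1: C vs A ✗; k=2: AC vs AC ✓; k=3: CAC vs ACC ✗; k=4: GCAC vs ACCA ✗; k=5: AGCAC vs ACCAA ✗; k=6: CAGCAC vs ACCAAA ✗; k=7: ACAGCAC vs ACCAAAC ✗.
Only k = 2 is perfect, so the longest perfect 3' overlap is 2.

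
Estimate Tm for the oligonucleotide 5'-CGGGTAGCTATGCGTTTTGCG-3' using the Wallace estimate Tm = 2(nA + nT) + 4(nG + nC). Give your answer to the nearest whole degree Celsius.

66°C

Base counts: A=2, T=7, G=8, C=4 (length 21).
Tm = 2·(2+7) + 4·(8+4) = 2·9 + 4·12 = 18 + 48 = 66°C.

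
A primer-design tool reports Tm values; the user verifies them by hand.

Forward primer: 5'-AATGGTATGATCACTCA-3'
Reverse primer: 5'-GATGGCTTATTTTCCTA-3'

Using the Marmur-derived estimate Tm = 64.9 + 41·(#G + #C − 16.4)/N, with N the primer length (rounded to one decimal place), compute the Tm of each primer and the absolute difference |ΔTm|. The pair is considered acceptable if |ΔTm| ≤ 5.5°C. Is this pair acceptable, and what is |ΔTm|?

Forward: G+C = 6, N = 17 → Tm = 64.9 + 41·(6 − 16.4)/17 = 39.8°C.
Reverse: G+C = 6, N = 17 → Tm = 64.9 + 41·(6 − 16.4)/17 = 39.8°C.
|ΔTm| = |39.8 − 39.8| = 0.0°C, ≤ 5.5°C.

|ΔTm| = 0.0°C; the pair is acceptable.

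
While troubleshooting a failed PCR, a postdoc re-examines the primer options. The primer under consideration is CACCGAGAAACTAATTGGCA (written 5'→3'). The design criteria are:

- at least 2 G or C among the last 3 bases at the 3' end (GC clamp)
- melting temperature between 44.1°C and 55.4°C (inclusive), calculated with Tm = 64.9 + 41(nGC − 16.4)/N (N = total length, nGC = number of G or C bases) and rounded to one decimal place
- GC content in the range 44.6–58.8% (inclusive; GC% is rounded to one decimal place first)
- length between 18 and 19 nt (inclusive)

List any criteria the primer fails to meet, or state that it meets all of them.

Base counts: A=8, T=3, G=4, C=5 (length 20).
GC clamp: 3' end GCA has 2 G/C ✓
Tm: Tm = 64.9 + 41·(9 − 16.4)/20 = 49.7°C ✓
GC content: GC 9/20 = 45.0% ✓
length: length 20, outside 18–19 ✗

Fails: length.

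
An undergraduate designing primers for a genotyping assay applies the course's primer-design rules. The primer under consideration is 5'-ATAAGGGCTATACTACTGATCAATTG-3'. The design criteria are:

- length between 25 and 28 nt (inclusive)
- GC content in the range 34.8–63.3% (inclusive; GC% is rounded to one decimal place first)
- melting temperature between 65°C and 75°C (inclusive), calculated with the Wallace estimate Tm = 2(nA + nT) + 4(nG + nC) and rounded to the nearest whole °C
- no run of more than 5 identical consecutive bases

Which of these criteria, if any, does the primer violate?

Base counts: A=9, T=8, G=5, C=4 (length 26).
length: length 26 ✓
GC content: GC 9/26 = 34.6%, outside 34.8–63.3% ✗
Tm: Tm = 2·17 + 4·9 = 70°C ✓
homopolymer run: longest run = 3 ✓

Fails: GC content.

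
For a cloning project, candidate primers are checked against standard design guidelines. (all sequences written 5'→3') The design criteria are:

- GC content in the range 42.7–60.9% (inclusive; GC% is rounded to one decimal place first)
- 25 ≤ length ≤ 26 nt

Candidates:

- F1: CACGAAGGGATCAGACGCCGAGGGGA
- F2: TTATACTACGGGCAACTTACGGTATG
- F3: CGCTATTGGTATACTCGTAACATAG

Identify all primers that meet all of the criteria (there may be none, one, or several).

None of the candidates satisfy all criteria.

F1 (26 nt, A=8 T=1 G=11 C=6): GC 17/26 = 65.4%, outside 42.7–60.9% ✗; length 26 ✓ — fails.
F2 (26 nt, A=7 T=8 G=6 C=5): GC 11/26 = 42.3%, outside 42.7–60.9% ✗; length 26 ✓ — fails.
F3 (25 nt, A=7 T=8 G=5 C=5): GC 10/25 = 40.0%, outside 42.7–60.9% ✗; length 25 ✓ — fails.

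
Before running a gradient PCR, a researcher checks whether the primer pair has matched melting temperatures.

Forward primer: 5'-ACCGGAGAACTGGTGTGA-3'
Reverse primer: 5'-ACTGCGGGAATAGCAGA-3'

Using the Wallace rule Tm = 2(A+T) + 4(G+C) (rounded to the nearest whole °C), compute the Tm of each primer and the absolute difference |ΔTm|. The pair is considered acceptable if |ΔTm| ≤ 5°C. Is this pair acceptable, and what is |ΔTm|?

|ΔTm| = 4°C; the pair is acceptable.

Forward: A=5 T=3 G=7 C=3 → Tm = 2·8 + 4·10 = 56°C.
Reverse: A=6 T=2 G=6 C=3 → Tm = 2·8 + 4·9 = 52°C.
|ΔTm| = |56 − 52| = 4°C, ≤ 5°C.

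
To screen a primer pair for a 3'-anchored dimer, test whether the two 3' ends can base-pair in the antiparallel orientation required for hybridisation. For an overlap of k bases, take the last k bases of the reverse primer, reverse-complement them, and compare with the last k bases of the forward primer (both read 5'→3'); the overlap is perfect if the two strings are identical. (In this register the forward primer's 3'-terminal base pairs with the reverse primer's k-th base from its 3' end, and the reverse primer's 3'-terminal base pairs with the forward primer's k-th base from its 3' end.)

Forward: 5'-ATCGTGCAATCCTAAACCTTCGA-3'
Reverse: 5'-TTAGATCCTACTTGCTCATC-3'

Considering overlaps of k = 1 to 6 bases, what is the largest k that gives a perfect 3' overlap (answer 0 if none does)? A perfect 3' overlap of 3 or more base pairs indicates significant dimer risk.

Last 6 bases (5'→3') — forward …CTTCGA, reverse …CTCATC.
Reverse complement of the reverse primer's last 6 bases: GATGAG; its first k bases are the reverse complement of the reverse primer's last k bases, so a perfect k-base overlap needs the forward primer's last k bases to equal them.
Comparing (forward last k vs required): k=1: A vs G ✗; k=2: GA vs GA ✓; k=3: CGA vs GAT ✗; k=4: TCGA vs GATG ✗; k=5: TTCGA vs GATGA ✗; k=6: CTTCGA vs GATGAG ✗.
Only k = 2 is perfect, so the longest perfect 3' overlap is 2.

Longest perfect overlap: 2 complementary base pairs; below the dimer-risk threshold (threshold 3).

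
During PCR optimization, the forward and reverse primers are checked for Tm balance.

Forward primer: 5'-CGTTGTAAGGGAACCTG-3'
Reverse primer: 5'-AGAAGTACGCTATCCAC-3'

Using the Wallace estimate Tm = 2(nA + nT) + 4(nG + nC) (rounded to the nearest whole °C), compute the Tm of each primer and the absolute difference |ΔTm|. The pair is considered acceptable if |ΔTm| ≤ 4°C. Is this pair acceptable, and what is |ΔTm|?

Forward: A=4 T=4 G=6 C=3 → Tm = 2·8 + 4·9 = 52°C.
Reverse: A=6 T=3 G=3 C=5 → Tm = 2·9 + 4·8 = 50°C.
|ΔTm| = |52 − 50| = 2°C, ≤ 4°C.

|ΔTm| = 2°C; the pair is acceptable.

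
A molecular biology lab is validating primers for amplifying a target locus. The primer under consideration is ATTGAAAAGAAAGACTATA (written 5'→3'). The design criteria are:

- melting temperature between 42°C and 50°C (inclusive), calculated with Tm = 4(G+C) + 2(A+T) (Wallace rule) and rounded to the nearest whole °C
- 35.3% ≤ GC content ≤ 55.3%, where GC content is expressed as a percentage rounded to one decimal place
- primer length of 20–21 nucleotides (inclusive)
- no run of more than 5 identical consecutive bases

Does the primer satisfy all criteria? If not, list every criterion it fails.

Fails: GC content, length.

Base counts: A=11, T=4, G=3, C=1 (length 19).
Tm: Tm = 2·15 + 4·4 = 46°C ✓
GC content: GC 4/19 = 21.1%, outside 35.3–55.3% ✗
length: length 19, outside 20–21 ✗
homopolymer run: longest run = 4 ✓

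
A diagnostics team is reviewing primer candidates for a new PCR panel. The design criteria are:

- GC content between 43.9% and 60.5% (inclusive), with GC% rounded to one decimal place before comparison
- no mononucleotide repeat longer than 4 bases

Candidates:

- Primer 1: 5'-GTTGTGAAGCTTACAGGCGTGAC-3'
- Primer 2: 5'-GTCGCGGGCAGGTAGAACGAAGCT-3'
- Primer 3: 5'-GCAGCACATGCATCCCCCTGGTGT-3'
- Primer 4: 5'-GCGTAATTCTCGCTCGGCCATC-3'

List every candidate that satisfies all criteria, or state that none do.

Primer 1 and Primer 4.

Primer 1 (23 nt, A=5 T=6 G=8 C=4): GC 12/23 = 52.2% ✓; longest run = 2 ✓ — passes.
Primer 2 (24 nt, A=6 T=3 G=10 C=5): GC 15/24 = 62.5%, outside 43.9–60.5% ✗; longest run = 3 ✓ — fails.
Primer 3 (24 nt, A=4 T=5 G=6 C=9): GC 15/24 = 62.5%, outside 43.9–60.5% ✗; longest run = 5, exceeds 4 ✗ — fails.
Primer 4 (22 nt, A=3 T=6 G=5 C=8): GC 13/22 = 59.1% ✓; longest run = 2 ✓ — passes.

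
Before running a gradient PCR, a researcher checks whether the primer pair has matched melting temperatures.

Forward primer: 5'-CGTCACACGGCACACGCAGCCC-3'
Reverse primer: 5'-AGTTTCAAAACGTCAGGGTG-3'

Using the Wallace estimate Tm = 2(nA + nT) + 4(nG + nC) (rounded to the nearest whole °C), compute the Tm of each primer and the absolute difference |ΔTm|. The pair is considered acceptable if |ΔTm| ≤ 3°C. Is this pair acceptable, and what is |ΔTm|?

Forward: A=5 T=1 G=5 C=11 → Tm = 2·6 + 4·16 = 76°C.
Reverse: A=6 T=5 G=6 C=3 → Tm = 2·11 + 4·9 = 58°C.
|ΔTm| = |76 − 58| = 18°C, > 3°C.

|ΔTm| = 18°C; the pair is not acceptable.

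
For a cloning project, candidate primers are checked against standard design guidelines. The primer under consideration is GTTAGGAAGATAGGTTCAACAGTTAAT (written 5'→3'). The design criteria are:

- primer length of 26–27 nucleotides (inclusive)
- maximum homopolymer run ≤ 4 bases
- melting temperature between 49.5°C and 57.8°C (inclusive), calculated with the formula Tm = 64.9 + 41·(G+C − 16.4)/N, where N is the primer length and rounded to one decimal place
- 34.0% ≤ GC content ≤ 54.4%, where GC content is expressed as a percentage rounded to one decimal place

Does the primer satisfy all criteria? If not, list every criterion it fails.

Fails: GC content.

Base counts: A=10, T=8, G=7, C=2 (length 27).
length: length 27 ✓
homopolymer run: longest run = 2 ✓
Tm: Tm = 64.9 + 41·(9 − 16.4)/27 = 53.7°C ✓
GC content: GC 9/27 = 33.3%, outside 34.0–54.4% ✗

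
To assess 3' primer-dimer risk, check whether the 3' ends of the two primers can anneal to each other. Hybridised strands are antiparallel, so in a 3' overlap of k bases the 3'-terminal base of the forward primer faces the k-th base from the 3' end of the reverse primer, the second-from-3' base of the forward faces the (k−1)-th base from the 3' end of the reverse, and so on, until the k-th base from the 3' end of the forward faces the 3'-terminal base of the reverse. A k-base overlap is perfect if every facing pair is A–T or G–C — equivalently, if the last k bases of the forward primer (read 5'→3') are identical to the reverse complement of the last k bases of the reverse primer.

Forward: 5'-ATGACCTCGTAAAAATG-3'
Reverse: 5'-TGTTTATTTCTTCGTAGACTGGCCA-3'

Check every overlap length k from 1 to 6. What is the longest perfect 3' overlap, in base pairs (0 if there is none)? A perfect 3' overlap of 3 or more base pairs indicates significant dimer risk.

Longest perfect overlap: 2 complementary base pairs; below the dimer-risk threshold (threshold 3).

Last 6 bases (5'→3') — forward …AAAATG, reverse …TGGCCA.
Reverse complement of the reverse primer's last 6 bases: TGGCCA; its first k bases are the reverse complement of the reverse primer's last k bases, so a perfect k-base overlap needs the forward primer's last k bases to equal them.
Comparing (forward last k vs required): k=1: G vs T ✗; k=2: TG vs TG ✓; k=3: ATG vs TGG ✗; k=4: AATG vs TGGC ✗; k=5: AAATG vs TGGCC ✗; k=6: AAAATG vs TGGCCA ✗.
Only k = 2 is perfect, so the longest perfect 3' overlap is 2.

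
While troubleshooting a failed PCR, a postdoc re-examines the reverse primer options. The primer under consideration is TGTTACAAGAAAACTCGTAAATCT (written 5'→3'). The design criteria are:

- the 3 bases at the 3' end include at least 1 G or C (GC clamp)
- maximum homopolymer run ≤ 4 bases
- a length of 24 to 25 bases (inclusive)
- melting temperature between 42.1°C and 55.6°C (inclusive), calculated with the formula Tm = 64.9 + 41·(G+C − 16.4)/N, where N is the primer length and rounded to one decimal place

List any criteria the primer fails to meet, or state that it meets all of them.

Base counts: A=10, T=7, G=3, C=4 (length 24).
GC clamp: 3' end TCT has 1 G/C ✓
homopolymer run: longest run = 4 ✓
length: length 24 ✓
Tm: Tm = 64.9 + 41·(7 − 16.4)/24 = 48.8°C ✓

Meets all criteria.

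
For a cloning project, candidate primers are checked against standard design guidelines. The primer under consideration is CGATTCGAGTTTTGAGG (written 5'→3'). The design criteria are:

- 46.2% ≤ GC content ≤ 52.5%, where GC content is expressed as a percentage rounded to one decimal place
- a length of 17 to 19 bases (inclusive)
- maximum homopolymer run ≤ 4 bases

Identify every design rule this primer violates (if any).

Base counts: A=3, T=6, G=6, C=2 (length 17).
GC content: GC 8/17 = 47.1% ✓
length: length 17 ✓
homopolymer run: longest run = 4 ✓

Meets all criteria.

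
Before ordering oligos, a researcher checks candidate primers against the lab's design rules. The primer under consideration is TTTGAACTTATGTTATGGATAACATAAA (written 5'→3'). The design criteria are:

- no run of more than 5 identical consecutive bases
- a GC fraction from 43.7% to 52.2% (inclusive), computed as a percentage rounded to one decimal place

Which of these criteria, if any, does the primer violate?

Base counts: A=11, T=11, G=4, C=2 (length 28).
homopolymer run: longest run = 3 ✓
GC content: GC 6/28 = 21.4%, outside 43.7–52.2% ✗

Fails: GC content.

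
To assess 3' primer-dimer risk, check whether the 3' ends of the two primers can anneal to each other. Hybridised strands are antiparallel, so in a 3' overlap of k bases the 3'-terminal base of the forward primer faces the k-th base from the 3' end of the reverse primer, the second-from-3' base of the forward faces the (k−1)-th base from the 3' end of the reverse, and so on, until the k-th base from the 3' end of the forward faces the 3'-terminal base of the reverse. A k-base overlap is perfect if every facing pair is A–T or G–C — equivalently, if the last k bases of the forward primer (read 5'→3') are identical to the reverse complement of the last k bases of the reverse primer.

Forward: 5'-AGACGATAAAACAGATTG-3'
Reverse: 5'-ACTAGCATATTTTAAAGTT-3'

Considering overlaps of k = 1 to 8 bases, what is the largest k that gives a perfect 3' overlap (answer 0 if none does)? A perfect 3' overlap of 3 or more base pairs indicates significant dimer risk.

Longest perfect overlap: 0 complementary base pairs; below the dimer-risk threshold (threshold 3).

Last 8 bases (5'→3') — forward …ACAGATTG, reverse …TTAAAGTT.
Reverse complement of the reverse primer's last 8 bases: AACTTTAA; its first k bases are the reverse complement of the reverse primer's last k bases, so a perfect k-base overlap needs the forward primer's last k bases to equal them.
Comparing (forward last k vs required): k=1: G vs A ✗; k=2: TG vs AA ✗; k=3: TTG vs AAC ✗; k=4: ATTG vs AACT ✗; k=5: GATTG vs AACTT ✗; k=6: AGATTG vs AACTTT ✗; k=7: CAGATTG vs AACTTTA ✗; k=8: ACAGATTG vs AACTTTAA ✗.
No overlap length from 1 to 8 is perfect, so the longest perfect 3' overlap is 0.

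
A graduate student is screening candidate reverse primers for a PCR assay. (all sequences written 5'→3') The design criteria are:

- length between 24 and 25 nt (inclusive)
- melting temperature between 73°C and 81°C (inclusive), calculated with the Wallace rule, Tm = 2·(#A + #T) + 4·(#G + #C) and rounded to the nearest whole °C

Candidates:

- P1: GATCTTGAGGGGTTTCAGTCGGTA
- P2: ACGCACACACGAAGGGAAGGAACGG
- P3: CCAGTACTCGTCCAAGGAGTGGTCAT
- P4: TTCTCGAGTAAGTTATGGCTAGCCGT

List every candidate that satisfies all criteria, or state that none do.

P1 (24 nt, A=4 T=8 G=9 C=3): length 24 ✓; Tm = 2·12 + 4·12 = 72°C, outside 73–81°C ✗ — fails.
P2 (25 nt, A=10 T=0 G=9 C=6): length 25 ✓; Tm = 2·10 + 4·15 = 80°C ✓ — passes.
P3 (26 nt, A=6 T=6 G=7 C=7): length 26, outside 24–25 ✗; Tm = 2·12 + 4·14 = 80°C ✓ — fails.
P4 (26 nt, A=5 T=9 G=7 C=5): length 26, outside 24–25 ✗; Tm = 2·14 + 4·12 = 76°C ✓ — fails.

P2 only.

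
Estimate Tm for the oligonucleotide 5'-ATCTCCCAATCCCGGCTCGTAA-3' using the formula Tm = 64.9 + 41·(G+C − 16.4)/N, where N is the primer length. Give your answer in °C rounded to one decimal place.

Base counts: A=5, T=5, G=3, C=9; G+C = 12, N = 22.
Tm = 64.9 + 41·(12 − 16.4)/22 = 64.9 + -180.40/22 = 56.7°C.

56.7°C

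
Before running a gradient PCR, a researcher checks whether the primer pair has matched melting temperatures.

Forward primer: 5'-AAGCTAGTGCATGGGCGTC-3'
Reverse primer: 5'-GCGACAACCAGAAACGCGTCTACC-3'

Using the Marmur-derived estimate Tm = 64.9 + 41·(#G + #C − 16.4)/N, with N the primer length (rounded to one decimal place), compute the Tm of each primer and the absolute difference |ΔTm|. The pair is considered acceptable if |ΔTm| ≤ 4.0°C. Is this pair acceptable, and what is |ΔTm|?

|ΔTm| = 7.6°C; the pair is not acceptable.

Forward: G+C = 11, N = 19 → Tm = 64.9 + 41·(11 − 16.4)/19 = 53.2°C.
Reverse: G+C = 14, N = 24 → Tm = 64.9 + 41·(14 − 16.4)/24 = 60.8°C.
|ΔTm| = |53.2 − 60.8| = 7.6°C, > 4.0°C.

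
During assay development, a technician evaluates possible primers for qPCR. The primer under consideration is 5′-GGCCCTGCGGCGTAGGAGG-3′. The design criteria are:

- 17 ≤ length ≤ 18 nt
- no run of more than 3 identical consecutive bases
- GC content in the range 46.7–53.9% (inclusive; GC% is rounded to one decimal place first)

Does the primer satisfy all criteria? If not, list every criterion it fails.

Fails: length, GC content.

Base counts: A=2, T=2, G=10, C=5 (length 19).
length: length 19, outside 17–18 ✗
homopolymer run: longest run = 3 ✓
GC content: GC 15/19 = 78.9%, outside 46.7–53.9% ✗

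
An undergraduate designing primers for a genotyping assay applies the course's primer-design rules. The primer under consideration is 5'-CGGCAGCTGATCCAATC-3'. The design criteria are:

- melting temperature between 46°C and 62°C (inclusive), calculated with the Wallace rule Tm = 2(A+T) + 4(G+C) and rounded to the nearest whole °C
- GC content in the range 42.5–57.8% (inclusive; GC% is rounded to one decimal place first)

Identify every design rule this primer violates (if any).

Base counts: A=4, T=3, G=4, C=6 (length 17).
Tm: Tm = 2·7 + 4·10 = 54°C ✓
GC content: GC 10/17 = 58.8%, outside 42.5–57.8% ✗

Fails: GC content.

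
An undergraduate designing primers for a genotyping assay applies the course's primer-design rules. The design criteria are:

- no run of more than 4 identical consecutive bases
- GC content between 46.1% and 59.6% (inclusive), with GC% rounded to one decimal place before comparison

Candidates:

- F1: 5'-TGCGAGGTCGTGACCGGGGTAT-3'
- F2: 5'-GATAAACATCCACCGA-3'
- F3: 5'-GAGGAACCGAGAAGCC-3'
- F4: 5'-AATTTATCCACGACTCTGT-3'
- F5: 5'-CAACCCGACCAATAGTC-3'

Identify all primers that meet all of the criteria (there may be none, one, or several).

F1 (22 nt, A=3 T=5 G=10 C=4): longest run = 4 ✓; GC 14/22 = 63.6%, outside 46.1–59.6% ✗ — fails.
F2 (16 nt, A=7 T=2 G=2 C=5): longest run = 3 ✓; GC 7/16 = 43.8%, outside 46.1–59.6% ✗ — fails.
F3 (16 nt, A=6 T=0 G=6 C=4): longest run = 2 ✓; GC 10/16 = 62.5%, outside 46.1–59.6% ✗ — fails.
F4 (19 nt, A=5 T=7 G=2 C=5): longest run = 3 ✓; GC 7/19 = 36.8%, outside 46.1–59.6% ✗ — fails.
F5 (17 nt, A=6 T=2 G=2 C=7): longest run = 3 ✓; GC 9/17 = 52.9% ✓ — passes.

F5 only.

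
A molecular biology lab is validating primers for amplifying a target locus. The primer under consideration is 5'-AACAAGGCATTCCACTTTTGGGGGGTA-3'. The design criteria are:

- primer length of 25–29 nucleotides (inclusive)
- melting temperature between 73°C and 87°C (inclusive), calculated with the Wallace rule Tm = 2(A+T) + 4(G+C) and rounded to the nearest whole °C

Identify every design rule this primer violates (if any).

Base counts: A=7, T=7, G=8, C=5 (length 27).
length: length 27 ✓
Tm: Tm = 2·14 + 4·13 = 80°C ✓

Meets all criteria.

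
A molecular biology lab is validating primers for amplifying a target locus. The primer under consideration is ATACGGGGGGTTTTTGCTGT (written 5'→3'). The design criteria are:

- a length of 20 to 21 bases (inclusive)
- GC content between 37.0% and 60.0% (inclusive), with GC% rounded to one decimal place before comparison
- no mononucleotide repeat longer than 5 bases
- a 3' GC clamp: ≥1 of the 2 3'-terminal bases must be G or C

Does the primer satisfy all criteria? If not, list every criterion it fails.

Base counts: A=2, T=8, G=8, C=2 (length 20).
length: length 20 ✓
GC content: GC 10/20 = 50.0% ✓
homopolymer run: longest run = 6, exceeds 5 ✗
GC clamp: 3' end GT has 1 G/C ✓

Fails: homopolymer run.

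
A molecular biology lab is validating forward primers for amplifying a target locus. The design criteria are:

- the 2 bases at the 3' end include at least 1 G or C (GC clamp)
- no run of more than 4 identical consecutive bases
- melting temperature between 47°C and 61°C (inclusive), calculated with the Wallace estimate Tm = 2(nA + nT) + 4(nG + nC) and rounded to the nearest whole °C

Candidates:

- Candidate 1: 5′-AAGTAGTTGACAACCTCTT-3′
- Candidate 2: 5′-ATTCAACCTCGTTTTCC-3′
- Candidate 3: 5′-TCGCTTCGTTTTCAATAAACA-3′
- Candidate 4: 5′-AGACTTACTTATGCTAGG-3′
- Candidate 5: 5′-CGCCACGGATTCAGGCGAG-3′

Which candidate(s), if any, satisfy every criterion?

Candidate 1 (19 nt, A=6 T=6 G=3 C=4): 3' end TT has 0 G/C, need ≥1 ✗; longest run = 2 ✓; Tm = 2·12 + 4·7 = 52°C ✓ — fails.
Candidate 2 (17 nt, A=3 T=7 G=1 C=6): 3' end CC has 2 G/C ✓; longest run = 4 ✓; Tm = 2·10 + 4·7 = 48°C ✓ — passes.
Candidate 3 (21 nt, A=6 T=8 G=2 C=5): 3' end CA has 1 G/C ✓; longest run = 4 ✓; Tm = 2·14 + 4·7 = 56°C ✓ — passes.
Candidate 4 (18 nt, A=5 T=6 G=4 C=3): 3' end GG has 2 G/C ✓; longest run = 2 ✓; Tm = 2·11 + 4·7 = 50°C ✓ — passes.
Candidate 5 (19 nt, A=4 T=2 G=7 C=6): 3' end AG has 1 G/C ✓; longest run = 2 ✓; Tm = 2·6 + 4·13 = 64°C, outside 47–61°C ✗ — fails.

Candidate 2, Candidate 3 and Candidate 4.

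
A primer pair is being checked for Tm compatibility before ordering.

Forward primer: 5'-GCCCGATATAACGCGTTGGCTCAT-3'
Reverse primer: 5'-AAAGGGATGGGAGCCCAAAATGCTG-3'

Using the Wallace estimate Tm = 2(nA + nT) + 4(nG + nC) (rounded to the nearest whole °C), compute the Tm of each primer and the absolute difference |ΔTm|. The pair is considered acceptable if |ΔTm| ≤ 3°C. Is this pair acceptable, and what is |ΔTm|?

|ΔTm| = 2°C; the pair is acceptable.

Forward: A=5 T=6 G=6 C=7 → Tm = 2·11 + 4·13 = 74°C.
Reverse: A=9 T=3 G=9 C=4 → Tm = 2·12 + 4·13 = 76°C.
|ΔTm| = |74 − 76| = 2°C, ≤ 3°C.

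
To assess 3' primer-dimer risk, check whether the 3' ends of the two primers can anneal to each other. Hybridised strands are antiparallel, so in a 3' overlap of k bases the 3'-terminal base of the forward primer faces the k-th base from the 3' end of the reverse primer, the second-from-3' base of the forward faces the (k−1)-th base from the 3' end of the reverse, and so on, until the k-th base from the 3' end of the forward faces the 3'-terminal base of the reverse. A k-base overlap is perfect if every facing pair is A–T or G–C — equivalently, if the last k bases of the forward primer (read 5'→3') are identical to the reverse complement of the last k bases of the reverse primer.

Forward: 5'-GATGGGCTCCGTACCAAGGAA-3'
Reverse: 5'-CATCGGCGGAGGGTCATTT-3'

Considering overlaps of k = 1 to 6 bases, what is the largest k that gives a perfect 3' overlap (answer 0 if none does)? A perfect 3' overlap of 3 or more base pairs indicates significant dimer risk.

Longest perfect overlap: 2 complementary base pairs; below the dimer-risk threshold (threshold 3).

Last 6 bases (5'→3') — forward …AAGGAA, reverse …TCATTT.
Reverse complement of the reverse primer's last 6 bases: AAATGA; its first k bases are the reverse complement of the reverse primer's last k bases, so a perfect k-base overlap needs the forward primer's last k bases to equal them.
Comparing (forward last k vs required): k=1: A vs A ✓; k=2: AA vs AA ✓; k=3: GAA vs AAA ✗; k=4: GGAA vs AAAT ✗; k=5: AGGAA vs AAATG ✗; k=6: AAGGAA vs AAATGA ✗.
Perfect overlaps at k = 1, 2; the largest is 2.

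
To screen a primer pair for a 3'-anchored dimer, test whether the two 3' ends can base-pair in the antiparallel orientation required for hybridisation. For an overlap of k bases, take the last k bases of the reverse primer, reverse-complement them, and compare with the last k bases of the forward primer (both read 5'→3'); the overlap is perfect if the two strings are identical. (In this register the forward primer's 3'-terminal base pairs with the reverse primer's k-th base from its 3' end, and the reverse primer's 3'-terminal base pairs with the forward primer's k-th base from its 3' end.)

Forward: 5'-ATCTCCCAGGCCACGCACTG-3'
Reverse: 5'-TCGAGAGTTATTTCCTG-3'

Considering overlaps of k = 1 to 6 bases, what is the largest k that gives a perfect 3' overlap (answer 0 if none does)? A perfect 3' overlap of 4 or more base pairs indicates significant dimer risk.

Last 6 bases (5'→3') — forward …GCACTG, reverse …TTCCTG.
Reverse complement of the reverse primer's last 6 bases: CAGGAA; its first k bases are the reverse complement of the reverse primer's last k bases, so a perfect k-base overlap needs the forward primer's last k bases to equal them.
Comparing (forward last k vs required): k=1: G vs C ✗; k=2: TG vs CA ✗; k=3: CTG vs CAG ✗; k=4: ACTG vs CAGG ✗; k=5: CACTG vs CAGGA ✗; k=6: GCACTG vs CAGGAA ✗.
No overlap length from 1 to 6 is perfect, so the longest perfect 3' overlap is 0.

Longest perfect overlap: 0 complementary base pairs; below the dimer-risk threshold (threshold 4).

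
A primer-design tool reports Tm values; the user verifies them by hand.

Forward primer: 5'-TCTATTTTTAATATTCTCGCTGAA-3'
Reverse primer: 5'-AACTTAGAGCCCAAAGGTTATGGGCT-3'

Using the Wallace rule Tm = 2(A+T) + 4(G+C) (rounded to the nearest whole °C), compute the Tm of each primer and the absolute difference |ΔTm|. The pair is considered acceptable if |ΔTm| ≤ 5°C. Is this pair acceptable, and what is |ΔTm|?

|ΔTm| = 16°C; the pair is not acceptable.

Forward: A=6 T=12 G=2 C=4 → Tm = 2·18 + 4·6 = 60°C.
Reverse: A=8 T=6 G=7 C=5 → Tm = 2·14 + 4·12 = 76°C.
|ΔTm| = |60 − 76| = 16°C, > 5°C.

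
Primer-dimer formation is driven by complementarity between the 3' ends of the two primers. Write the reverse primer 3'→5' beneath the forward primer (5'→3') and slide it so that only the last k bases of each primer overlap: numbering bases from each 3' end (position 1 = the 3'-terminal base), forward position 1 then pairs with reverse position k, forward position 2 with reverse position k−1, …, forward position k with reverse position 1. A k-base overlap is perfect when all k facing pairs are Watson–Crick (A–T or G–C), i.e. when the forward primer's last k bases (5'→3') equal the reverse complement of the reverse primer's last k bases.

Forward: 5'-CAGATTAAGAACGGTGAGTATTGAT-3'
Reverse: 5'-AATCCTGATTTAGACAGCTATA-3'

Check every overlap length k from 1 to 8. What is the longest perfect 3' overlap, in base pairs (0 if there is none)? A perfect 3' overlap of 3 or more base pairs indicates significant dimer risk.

Last 8 bases (5'→3') — forward …GTATTGAT, reverse …CAGCTATA.
Reverse complement of the reverse primer's last 8 bases: TATAGCTG; its first k bases are the reverse complement of the reverse primer's last k bases, so a perfect k-base overlap needs the forward primer's last k bases to equal them.
Comparing (forward last k vs required): k=1: T vs T ✓; k=2: AT vs TA ✗; k=3: GAT vs TAT ✗; k=4: TGAT vs TATA ✗; k=5: TTGAT vs TATAG ✗; k=6: ATTGAT vs TATAGC ✗; k=7: TATTGAT vs TATAGCT ✗; k=8: GTATTGAT vs TATAGCTG ✗.
Only k = 1 is perfect, so the longest perfect 3' overlap is 1.

Longest perfect overlap: 1 complementary base pair; below the dimer-risk threshold (threshold 3).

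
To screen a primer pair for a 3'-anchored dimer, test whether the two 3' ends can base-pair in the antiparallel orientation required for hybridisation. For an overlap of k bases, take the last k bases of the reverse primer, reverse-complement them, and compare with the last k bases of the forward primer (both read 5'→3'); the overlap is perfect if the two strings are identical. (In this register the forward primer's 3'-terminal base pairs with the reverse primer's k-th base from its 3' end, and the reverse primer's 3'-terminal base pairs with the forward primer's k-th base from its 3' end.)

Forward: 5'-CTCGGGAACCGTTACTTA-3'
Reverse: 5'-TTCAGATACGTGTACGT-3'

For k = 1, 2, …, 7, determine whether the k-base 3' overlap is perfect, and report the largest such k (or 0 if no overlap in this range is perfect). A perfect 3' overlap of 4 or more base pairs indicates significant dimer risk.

Longest perfect overlap: 1 complementary base pair; below the dimer-risk threshold (threshold 4).

Last 7 bases (5'→3') — forward …TTACTTA, reverse …TGTACGT.
Reverse complement of the reverse primer's last 7 bases: ACGTACA; its first k bases are the reverse complement of the reverse primer's last k bases, so a perfect k-base overlap needs the forward primer's last k bases to equal them.
Comparing (forward last k vs required): k=1: A vs A ✓; k=2: TA vs AC ✗; k=3: TTA vs ACG ✗; k=4: CTTA vs ACGT ✗; k=5: ACTTA vs ACGTA ✗; k=6: TACTTA vs ACGTAC ✗; k=7: TTACTTA vs ACGTACA ✗.
Only k = 1 is perfect, so the longest perfect 3' overlap is 1.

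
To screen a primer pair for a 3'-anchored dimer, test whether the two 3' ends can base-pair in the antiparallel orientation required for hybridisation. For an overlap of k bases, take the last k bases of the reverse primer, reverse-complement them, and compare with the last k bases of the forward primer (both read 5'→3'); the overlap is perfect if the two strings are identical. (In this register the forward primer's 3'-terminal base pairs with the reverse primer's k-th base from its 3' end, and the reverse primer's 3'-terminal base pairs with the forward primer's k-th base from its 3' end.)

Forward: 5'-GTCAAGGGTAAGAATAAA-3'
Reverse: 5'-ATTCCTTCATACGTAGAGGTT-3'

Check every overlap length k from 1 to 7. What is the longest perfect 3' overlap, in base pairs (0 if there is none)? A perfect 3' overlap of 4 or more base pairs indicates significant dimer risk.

Longest perfect overlap: 2 complementary base pairs; below the dimer-risk threshold (threshold 4).

Last 7 bases (5'→3') — forward …GAATAAA, reverse …AGAGGTT.
Reverse complement of the reverse primer's last 7 bases: AACCTCT; its first k bases are the reverse complement of the reverse primer's last k bases, so a perfect k-base overlap needs the forward primer's last k bases to equal them.
Comparing (forward last k vs required): k=1: A vs A ✓; k=2: AA vs AA ✓; k=3: AAA vs AAC ✗; k=4: TAAA vs AACC ✗; k=5: ATAAA vs AACCT ✗; k=6: AATAAA vs AACCTC ✗; k=7: GAATAAA vs AACCTCT ✗.
Perfect overlaps at k = 1, 2; the largest is 2.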